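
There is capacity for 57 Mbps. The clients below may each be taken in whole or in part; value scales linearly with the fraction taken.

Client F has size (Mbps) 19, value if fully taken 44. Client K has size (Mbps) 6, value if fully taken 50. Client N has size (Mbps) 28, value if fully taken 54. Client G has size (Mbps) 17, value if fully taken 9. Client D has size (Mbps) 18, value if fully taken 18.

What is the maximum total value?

152

Best value per unit of size first: Client K 50/6≈8.33, Client F 44/19≈2.32, Client N 54/28≈1.93, Client D 18/18≈1, Client G 9/17≈0.529.
Take all of Client K (6 Mbps, value 50) — 51 Mbps left.
Client F: take in full, 19 Mbps for value 44 — 32 left.
All 28 Mbps of Client N fit (value 54) — 4 remain.
Fill the last 4 Mbps with part of Client D: 4/18 of it earns 4.
Total value = 152.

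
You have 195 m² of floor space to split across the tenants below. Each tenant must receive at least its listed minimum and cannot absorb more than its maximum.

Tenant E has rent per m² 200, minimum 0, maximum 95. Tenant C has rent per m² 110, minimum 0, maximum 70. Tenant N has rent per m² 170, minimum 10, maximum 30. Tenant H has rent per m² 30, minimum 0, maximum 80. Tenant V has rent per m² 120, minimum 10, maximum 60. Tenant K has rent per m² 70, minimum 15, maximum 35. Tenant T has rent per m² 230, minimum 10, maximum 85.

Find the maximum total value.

38500

Meeting every minimum uses 0+0+10+0+10+15+10 = 45 m², leaving 150.
Order the tenants by rent per m²: Tenant T 230 > Tenant E 200 > Tenant N 170 > Tenant V 120 > Tenant C 110 > Tenant K 70 > Tenant H 30.
Tenant T: +75 to 85 (cap) → 75 left.
Only 75 left; Tenant E takes them to reach 75.
Total = 200×75 + 170×10 + 120×10 + 70×15 + 230×85 = 38500.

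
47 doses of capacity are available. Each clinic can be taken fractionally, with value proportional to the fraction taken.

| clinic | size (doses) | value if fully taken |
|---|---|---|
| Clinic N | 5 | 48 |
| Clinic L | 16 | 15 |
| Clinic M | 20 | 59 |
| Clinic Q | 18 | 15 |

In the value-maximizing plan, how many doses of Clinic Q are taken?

6

Best value per unit of size first: Clinic N 48/5≈9.6, Clinic M 59/20≈2.95, Clinic L 15/16≈0.938, Clinic Q 15/18≈0.833.
Take all of Clinic N (5 doses, value 48) — 42 doses left.
Clinic M: take in full, 20 doses for value 59 — 22 left.
All 16 doses of Clinic L fit (value 15) — 6 remain.
Only 6 doses remain; take 6/18 of Clinic Q for value 15×6/18 = 5.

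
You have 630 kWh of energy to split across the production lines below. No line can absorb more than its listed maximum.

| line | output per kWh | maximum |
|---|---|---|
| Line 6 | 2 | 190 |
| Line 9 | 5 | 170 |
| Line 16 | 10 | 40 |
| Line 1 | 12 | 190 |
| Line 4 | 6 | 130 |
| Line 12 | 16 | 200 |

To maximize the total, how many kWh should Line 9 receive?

Highest output per kWh first: Line 12 16 > Line 1 12 > Line 16 10 > Line 4 6 > Line 9 5 > Line 6 2.
Line 12 takes 200 to reach its cap of 200 ; 430 left.
Line 1 takes 190 to reach its cap of 190 ; 240 left.
Give Line 16 40 to hit its cap of 40 ; 200 left.
Line 4: +130 to 130 (cap) ; 70 left.
Line 9: +70 (room for 170) → 70. Pool exhausted.

70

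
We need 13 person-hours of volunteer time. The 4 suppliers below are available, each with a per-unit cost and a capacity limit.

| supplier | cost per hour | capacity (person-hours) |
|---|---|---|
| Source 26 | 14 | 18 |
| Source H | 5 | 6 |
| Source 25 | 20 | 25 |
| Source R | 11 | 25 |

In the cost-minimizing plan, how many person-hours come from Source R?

Use suppliers in increasing cost order.
Source H at 5: take all 6 person-hours → 7 still needed.
Take 7 from Source R at 11 to finish.
Source 26, Source 25: unused.

7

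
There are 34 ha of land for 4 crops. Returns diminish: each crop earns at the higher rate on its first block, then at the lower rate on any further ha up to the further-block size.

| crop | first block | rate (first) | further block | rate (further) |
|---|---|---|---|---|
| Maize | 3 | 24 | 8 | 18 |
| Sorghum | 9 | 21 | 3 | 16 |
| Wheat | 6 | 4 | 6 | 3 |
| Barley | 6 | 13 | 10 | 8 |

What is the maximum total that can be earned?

Treat each block as its own option and order by rate: Maize/first 24 > Sorghum/first 21 > Maize/second 18 > Sorghum/second 16 > Barley/first 13 > Barley/second 8 > Wheat/first 4 > Wheat/second 3.
Maize/first (24): +3 → 31 left.
Fill Sorghum first block (9 at 21) → 22 left.
Fill Maize second block (8 at 18) → 14 left.
Sorghum/second (16): +3 → 11 left.
Barley first at 13: fill all 6 → 5 left.
Barley second at 8: only 5 left, fill 5.
Total = 24×3 + 21×9 + 18×8 + 16×3 + 13×6 + 8×5 = 571.

571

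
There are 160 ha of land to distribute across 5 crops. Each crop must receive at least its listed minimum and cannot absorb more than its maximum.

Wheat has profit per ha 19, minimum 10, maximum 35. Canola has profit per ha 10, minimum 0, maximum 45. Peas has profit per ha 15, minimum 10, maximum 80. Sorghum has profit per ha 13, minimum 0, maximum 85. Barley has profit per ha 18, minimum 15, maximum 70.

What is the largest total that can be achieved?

2750

Meeting every minimum uses 10+0+10+0+15 = 35 ha, leaving 125.
Rank by profit per ha: Wheat 19 > Barley 18 > Peas 15 > Sorghum 13 > Canola 10.
Wheat: +25 to 35 (cap) → 100 left.
Barley takes 55 more to reach its cap of 70 → 45 left.
Only 45 left; Peas takes them to reach 55.
Total = 19×35 + 15×55 + 18×70 = 2750.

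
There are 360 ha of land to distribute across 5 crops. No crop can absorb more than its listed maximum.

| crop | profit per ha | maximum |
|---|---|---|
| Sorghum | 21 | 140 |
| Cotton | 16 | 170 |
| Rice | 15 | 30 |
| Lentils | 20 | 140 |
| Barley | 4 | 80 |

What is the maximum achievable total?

Highest profit per ha first: Sorghum 21 > Lentils 20 > Cotton 16 > Rice 15 > Barley 4.
Give Sorghum 140 to hit its cap of 140 — 220 left.
Lentils: +140 to 140 (cap) — 80 left.
Cotton: +80 (room for 170) → 80. Pool exhausted.
Total = 21×140 + 16×80 + 20×140 = 7020.

7020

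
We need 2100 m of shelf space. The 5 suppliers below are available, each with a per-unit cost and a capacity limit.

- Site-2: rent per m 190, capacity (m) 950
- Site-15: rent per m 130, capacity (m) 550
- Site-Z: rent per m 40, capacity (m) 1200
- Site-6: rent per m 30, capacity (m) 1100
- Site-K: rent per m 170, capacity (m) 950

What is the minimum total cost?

Cheapest first:
Site-6 (30): use full 1100 — 1000 m to go.
Site-Z at 40: take 1000 of its 1200 — requirement met.
Site-15, Site-K, Site-2: unused.
Cost = 1100×30 + 1000×40 = 73000.

73000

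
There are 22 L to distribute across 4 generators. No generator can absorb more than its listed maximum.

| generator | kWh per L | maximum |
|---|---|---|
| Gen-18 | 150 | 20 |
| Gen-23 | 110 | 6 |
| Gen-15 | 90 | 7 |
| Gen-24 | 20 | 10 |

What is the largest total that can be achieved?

3220

Rank by kWh per L: Gen-18 150 > Gen-23 110 > Gen-15 90 > Gen-24 20.
Give Gen-18 20 to hit its cap of 20 ; 2 left.
Only 2 left; Gen-23 takes them to reach 2.
Total = 150×20 + 110×2 = 3220.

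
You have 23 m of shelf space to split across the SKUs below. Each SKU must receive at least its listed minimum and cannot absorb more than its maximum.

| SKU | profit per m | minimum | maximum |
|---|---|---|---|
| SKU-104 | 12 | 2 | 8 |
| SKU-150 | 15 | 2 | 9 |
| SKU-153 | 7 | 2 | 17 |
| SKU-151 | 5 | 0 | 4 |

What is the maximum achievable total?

273

Meeting every minimum uses 2+2+2+0 = 6 m, leaving 17.
Highest profit per m first: SKU-150 15 > SKU-104 12 > SKU-153 7 > SKU-151 5.
SKU-150: +7 to 9 (cap) → 10 left.
Give SKU-104 6 more to hit its cap of 8 → 4 left.
SKU-153: +4 (room for 15) → 6. Pool exhausted.
Total = 12×8 + 15×9 + 7×6 = 273.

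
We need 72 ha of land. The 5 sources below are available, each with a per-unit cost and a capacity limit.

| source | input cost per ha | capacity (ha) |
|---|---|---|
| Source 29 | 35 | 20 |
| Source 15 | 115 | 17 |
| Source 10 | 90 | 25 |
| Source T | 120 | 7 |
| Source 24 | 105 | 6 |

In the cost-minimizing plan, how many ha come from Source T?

Fill from the cheapest source first.
Source 29 at 35: take all 20 ha — 52 still needed.
Take 25 from Source 10 at 90 — need 27 more.
Source 24 (105): use full 6 — 21 ha to go.
Source 15 at 115: take all 17 ha — 4 still needed.
Source T at 120: take 4 of its 7 — requirement met.

4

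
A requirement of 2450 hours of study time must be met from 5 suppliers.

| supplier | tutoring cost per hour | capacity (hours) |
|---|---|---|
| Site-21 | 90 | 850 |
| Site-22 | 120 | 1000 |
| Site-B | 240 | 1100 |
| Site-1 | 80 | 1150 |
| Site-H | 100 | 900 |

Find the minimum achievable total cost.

Cheapest first:
Site-1 (80): use full 1150 ; 1300 hours to go.
Site-21 at 90: take all 850 hours ; 450 still needed.
Take 450 from Site-H at 100 to finish.
Site-22, Site-B: unused.
Cost = 1150×80 + 850×90 + 450×100 = 213500.

213500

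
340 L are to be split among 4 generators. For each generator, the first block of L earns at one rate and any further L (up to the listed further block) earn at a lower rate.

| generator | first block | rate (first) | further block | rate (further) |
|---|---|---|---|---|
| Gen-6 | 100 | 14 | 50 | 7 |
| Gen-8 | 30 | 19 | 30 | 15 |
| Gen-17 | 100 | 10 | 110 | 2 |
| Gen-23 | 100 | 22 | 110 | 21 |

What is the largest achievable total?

6510

Treat each block as its own option and order by rate: Gen-23/first 22 > Gen-23/second 21 > Gen-8/first 19 > Gen-8/second 15 > Gen-6/first 14 > Gen-17/first 10 > Gen-6/second 7 > Gen-17/second 2.
Gen-23 first at 22: fill all 100 — 240 left.
Gen-23/second (21): +110 — 130 left.
Fill Gen-8 first block (30 at 19) — 100 left.
Fill Gen-8 second block (30 at 15) — 70 left.
Gen-6 first at 14: only 70 left, fill 70.
Total = 22×100 + 21×110 + 19×30 + 15×30 + 14×70 = 6510.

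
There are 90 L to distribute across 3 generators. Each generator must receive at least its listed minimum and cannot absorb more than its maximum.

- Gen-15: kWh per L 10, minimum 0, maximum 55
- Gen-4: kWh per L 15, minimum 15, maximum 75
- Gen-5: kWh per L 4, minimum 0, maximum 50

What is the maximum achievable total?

Meeting every minimum uses 0+15+0 = 15 L, leaving 75.
Order the generators by kWh per L: Gen-4 15 > Gen-15 10 > Gen-5 4.
Gen-4: +60 to 75 (cap) — 15 left.
Gen-15: +15 (room for 55) → 15. Pool exhausted.
Total = 10×15 + 15×75 = 1275.

1275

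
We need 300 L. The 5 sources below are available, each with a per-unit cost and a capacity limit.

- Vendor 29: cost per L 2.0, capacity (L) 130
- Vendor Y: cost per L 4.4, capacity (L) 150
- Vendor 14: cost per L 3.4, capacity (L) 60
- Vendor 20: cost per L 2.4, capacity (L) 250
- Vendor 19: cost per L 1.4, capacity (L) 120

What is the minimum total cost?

Fill from the cheapest source first.
Take 120 from Vendor 19 at 1.4 ; need 180 more.
Vendor 29 at 2.0: take all 130 L ; 50 still needed.
Vendor 20 (2.4): take the remaining 50 ; done.
Vendor 14, Vendor Y: unused.
Cost = 120×1.4 + 130×2.0 + 50×2.4 = 548.

548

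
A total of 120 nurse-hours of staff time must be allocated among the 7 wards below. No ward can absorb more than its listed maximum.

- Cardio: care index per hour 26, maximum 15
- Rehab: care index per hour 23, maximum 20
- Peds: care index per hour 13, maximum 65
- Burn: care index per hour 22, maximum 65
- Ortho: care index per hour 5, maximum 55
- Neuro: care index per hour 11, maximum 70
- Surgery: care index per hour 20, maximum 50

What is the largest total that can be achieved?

2680

Rank by care index per hour: Cardio 26 > Rehab 23 > Burn 22 > Surgery 20 > Peds 13 > Neuro 11 > Ortho 5.
Give Cardio 15 to hit its cap of 15 → 105 left.
Give Rehab 20 to hit its cap of 20 → 85 left.
Burn: +65 to 65 (cap) → 20 left.
Only 20 left; Surgery takes them to reach 20.
Total = 26×15 + 23×20 + 22×65 + 20×20 = 2680.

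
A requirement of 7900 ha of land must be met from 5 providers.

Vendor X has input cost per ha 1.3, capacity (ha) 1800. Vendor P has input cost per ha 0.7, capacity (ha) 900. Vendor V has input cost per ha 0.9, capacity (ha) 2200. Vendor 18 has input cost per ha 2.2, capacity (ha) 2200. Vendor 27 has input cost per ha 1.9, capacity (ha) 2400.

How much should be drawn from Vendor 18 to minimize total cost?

Fill from the cheapest provider first.
Vendor P (0.7): use full 900 → 7000 ha to go.
Vendor V (0.9): use full 2200 → 4800 ha to go.
Take 1800 from Vendor X at 1.3 → need 3000 more.
Vendor 27 at 1.9: take all 2400 ha → 600 still needed.
Vendor 18 (2.2): take the remaining 600 → done.

600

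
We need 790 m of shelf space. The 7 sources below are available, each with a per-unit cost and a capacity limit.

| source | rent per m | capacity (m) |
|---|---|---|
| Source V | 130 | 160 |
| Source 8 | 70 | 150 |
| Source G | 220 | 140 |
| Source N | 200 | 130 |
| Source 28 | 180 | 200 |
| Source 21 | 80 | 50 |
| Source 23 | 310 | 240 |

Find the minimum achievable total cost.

Use sources in increasing cost order.
Source 8 (70): use full 150 → 640 m to go.
Take 50 from Source 21 at 80 → need 590 more.
Take 160 from Source V at 130 → need 430 more.
Source 28 at 180: take all 200 m → 230 still needed.
Source N at 200: take all 130 m → 100 still needed.
Take 100 from Source G at 220 to finish.
Source 23: unused.
Cost = 150×70 + 50×80 + 160×130 + 200×180 + 130×200 + 100×220 = 119300.

119300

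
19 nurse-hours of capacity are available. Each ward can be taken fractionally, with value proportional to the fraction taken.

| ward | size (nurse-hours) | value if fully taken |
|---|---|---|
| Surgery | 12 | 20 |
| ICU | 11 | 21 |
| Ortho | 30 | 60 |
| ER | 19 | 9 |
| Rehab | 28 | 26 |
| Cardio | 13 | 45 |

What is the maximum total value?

Rank by value-to-size ratio: Cardio 45/13≈3.46, Ortho 60/30≈2, ICU 21/11≈1.91, Surgery 20/12≈1.67, Rehab 26/28≈0.929, ER 9/19≈0.474.
Cardio: take in full, 13 nurse-hours for value 45 ; 6 left.
Fill the last 6 nurse-hours with part of Ortho: 6/30 of it earns 12.
Total value = 57.

57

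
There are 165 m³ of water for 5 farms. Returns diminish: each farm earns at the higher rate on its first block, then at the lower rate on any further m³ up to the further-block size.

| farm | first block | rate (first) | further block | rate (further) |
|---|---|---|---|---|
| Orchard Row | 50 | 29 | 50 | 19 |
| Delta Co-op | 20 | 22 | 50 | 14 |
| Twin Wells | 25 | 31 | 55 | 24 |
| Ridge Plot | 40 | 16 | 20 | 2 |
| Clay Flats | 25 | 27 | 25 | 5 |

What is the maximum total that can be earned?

4440

Rank every tier by rate: Twin Wells/tier1 31 > Orchard Row/tier1 29 > Clay Flats/tier1 27 > Twin Wells/tier2 24 > Delta Co-op/tier1 22 > Orchard Row/tier2 19 > Ridge Plot/tier1 16 > Delta Co-op/tier2 14 > Clay Flats/tier2 5 > Ridge Plot/tier2 2.
Fill Twin Wells tier1 block (25 at 31) — 140 left.
Orchard Row/tier1 (29): +50 — 90 left.
Clay Flats tier1 at 27: fill all 25 — 65 left.
Twin Wells/tier2 (24): +55 — 10 left.
10 remain; put them into Delta Co-op tier1 at 22.
Total = 31×25 + 29×50 + 27×25 + 24×55 + 22×10 = 4440.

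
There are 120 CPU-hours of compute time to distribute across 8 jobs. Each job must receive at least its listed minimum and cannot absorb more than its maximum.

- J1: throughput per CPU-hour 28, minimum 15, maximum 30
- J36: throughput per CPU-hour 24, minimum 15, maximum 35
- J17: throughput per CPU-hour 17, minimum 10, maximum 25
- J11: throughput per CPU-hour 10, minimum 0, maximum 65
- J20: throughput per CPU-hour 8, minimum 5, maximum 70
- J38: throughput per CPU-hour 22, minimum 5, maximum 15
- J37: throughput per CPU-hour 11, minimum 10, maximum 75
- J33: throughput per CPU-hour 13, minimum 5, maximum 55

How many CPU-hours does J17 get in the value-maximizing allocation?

20

Meeting every minimum uses 15+15+10+0+5+5+10+5 = 65 CPU-hours, leaving 55.
Highest throughput per CPU-hour first: J1 28 > J36 24 > J38 22 > J17 17 > J33 13 > J37 11 > J11 10 > J20 8.
J1: +15 to 30 (cap) → 40 left.
J36 takes 20 more to reach its cap of 35 → 20 left.
J38: +10 to 15 (cap) → 10 left.
Only 10 left; J17 takes them to reach 20.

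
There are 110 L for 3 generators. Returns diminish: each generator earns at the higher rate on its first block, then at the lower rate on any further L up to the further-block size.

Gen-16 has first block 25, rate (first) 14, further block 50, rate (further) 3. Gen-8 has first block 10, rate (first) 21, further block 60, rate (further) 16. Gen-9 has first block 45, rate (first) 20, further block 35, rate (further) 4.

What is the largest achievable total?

Order all 6 blocks by rate: Gen-8/T1 21 > Gen-9/T1 20 > Gen-8/T2 16 > Gen-16/T1 14 > Gen-9/T2 4 > Gen-16/T2 3.
Gen-8/T1 (21): +10 → 100 left.
Fill Gen-9 T1 block (45 at 20) → 55 left.
55 remain; put them into Gen-8 T2 at 16.
Total = 21×10 + 20×45 + 16×55 = 1990.

1990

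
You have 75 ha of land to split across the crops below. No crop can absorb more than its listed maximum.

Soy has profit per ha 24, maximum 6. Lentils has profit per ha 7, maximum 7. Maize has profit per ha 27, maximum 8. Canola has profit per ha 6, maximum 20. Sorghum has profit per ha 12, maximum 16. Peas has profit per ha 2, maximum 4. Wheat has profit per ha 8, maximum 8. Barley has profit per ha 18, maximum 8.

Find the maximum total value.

Order the crops by profit per ha: Maize 27 > Soy 24 > Barley 18 > Sorghum 12 > Wheat 8 > Lentils 7 > Canola 6 > Peas 2.
Give Maize 8 to hit its cap of 8 — 67 left.
Soy: +6 to 6 (cap) — 61 left.
Give Barley 8 to hit its cap of 8 — 53 left.
Sorghum takes 16 to reach its cap of 16 — 37 left.
Wheat takes 8 to reach its cap of 8 — 29 left.
Give Lentils 7 to hit its cap of 7 — 22 left.
Canola: +20 to 20 (cap) — 2 left.
Only 2 left; Peas takes them to reach 2.
Total = 24×6 + 7×7 + 27×8 + 6×20 + 12×16 + 2×2 + 8×8 + 18×8 = 933.

933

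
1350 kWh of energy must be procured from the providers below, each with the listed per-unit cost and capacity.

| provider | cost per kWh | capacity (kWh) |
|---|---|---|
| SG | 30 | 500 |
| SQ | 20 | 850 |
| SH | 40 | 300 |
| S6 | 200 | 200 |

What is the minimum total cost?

32000

Use providers in increasing cost order.
SQ (20): use full 850 — 500 kWh to go.
Take 500 from SG at 30 — need 0 more.
SH, S6: unused.
Cost = 850×20 + 500×30 = 32000.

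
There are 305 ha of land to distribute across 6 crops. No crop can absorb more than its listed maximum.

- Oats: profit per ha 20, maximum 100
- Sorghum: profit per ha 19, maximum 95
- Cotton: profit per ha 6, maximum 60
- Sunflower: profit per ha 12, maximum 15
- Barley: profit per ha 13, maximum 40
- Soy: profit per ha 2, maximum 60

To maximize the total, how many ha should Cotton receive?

Order the crops by profit per ha: Oats 20 > Sorghum 19 > Barley 13 > Sunflower 12 > Cotton 6 > Soy 2.
Give Oats 100 to hit its cap of 100 → 205 left.
Sorghum takes 95 to reach its cap of 95 → 110 left.
Barley: +40 to 40 (cap) → 70 left.
Sunflower: +15 to 15 (cap) → 55 left.
Cotton has room for 60 but only 55 remain, so it gets 55.

55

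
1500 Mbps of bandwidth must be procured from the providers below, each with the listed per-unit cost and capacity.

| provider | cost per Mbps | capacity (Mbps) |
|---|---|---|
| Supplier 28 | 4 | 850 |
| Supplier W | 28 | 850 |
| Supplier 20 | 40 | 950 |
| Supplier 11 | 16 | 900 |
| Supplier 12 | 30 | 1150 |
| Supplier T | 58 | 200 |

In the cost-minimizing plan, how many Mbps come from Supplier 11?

650

Fill from the cheapest provider first.
Take 850 from Supplier 28 at 4 — need 650 more.
Supplier 11 at 16: take 650 of its 900 — requirement met.
Supplier W, Supplier 12, Supplier 20, Supplier T: unused.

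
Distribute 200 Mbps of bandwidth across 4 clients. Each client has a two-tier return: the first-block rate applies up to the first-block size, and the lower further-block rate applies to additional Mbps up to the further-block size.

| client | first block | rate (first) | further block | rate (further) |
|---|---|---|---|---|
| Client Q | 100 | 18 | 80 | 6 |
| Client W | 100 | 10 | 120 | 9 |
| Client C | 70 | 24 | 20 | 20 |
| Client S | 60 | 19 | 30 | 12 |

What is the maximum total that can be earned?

Rank every tier by rate: Client C/tier1 24 > Client C/tier2 20 > Client S/tier1 19 > Client Q/tier1 18 > Client S/tier2 12 > Client W/tier1 10 > Client W/tier2 9 > Client Q/tier2 6.
Client C tier1 at 24: fill all 70 ; 130 left.
Client C/tier2 (20): +20 ; 110 left.
Client S/tier1 (19): +60 ; 50 left.
Client Q tier1 at 18: only 50 left, fill 50.
Total = 24×70 + 20×20 + 19×60 + 18×50 = 4120.

4120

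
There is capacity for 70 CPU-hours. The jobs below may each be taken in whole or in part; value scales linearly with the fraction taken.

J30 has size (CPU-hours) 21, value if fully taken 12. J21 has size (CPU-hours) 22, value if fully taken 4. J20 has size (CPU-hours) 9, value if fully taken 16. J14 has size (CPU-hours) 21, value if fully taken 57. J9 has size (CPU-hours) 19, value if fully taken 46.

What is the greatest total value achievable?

Best value per unit of size first: J14 57/21≈2.71, J9 46/19≈2.42, J20 16/9≈1.78, J30 12/21≈0.571, J21 4/22≈0.182.
All 21 CPU-hours of J14 fit (value 57) → 49 remain.
Take all of J9 (19 CPU-hours, value 46) → 30 CPU-hours left.
Take all of J20 (9 CPU-hours, value 16) → 21 CPU-hours left.
J30: take in full, 21 CPU-hours for value 12 → 0 left.
Total value = 131.

131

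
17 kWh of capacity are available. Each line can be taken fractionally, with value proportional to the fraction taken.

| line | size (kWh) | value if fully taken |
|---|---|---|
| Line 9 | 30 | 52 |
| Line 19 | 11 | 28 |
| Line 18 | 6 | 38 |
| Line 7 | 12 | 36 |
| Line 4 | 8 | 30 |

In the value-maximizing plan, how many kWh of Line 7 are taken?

3

Sort by value density: Line 18 38/6≈6.33, Line 4 30/8≈3.75, Line 7 36/12≈3, Line 19 28/11≈2.55, Line 9 52/30≈1.73.
All 6 kWh of Line 18 fit (value 38) → 11 remain.
Line 4: take in full, 8 kWh for value 30 → 3 left.
Only 3 kWh remain; take 3/12 of Line 7 for value 36×3/12 = 9.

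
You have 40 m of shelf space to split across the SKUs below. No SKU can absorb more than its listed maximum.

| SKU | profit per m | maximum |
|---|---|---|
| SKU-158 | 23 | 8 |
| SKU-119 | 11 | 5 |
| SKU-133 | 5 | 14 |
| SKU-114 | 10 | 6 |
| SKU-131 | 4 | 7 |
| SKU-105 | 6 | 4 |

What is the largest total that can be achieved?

Order the SKUs by profit per m: SKU-158 23 > SKU-119 11 > SKU-114 10 > SKU-105 6 > SKU-133 5 > SKU-131 4.
SKU-158 takes 8 to reach its cap of 8 ; 32 left.
Give SKU-119 5 to hit its cap of 5 ; 27 left.
SKU-114: +6 to 6 (cap) ; 21 left.
SKU-105 takes 4 to reach its cap of 4 ; 17 left.
Give SKU-133 14 to hit its cap of 14 ; 3 left.
Only 3 left; SKU-131 takes them to reach 3.
Total = 23×8 + 11×5 + 5×14 + 10×6 + 4×3 + 6×4 = 405.

405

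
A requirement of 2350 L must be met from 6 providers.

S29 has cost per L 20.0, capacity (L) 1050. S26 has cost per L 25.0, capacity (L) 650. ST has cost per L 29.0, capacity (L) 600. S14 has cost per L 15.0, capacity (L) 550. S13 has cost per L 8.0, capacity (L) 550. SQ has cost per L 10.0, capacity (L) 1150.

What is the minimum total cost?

26150

Fill from the cheapest provider first.
S13 at 8.0: take all 550 L → 1800 still needed.
Take 1150 from SQ at 10.0 → need 650 more.
S14 (15.0): use full 550 → 100 L to go.
S29 at 20.0: take 100 of its 1050 → requirement met.
S26, ST: unused.
Cost = 550×8.0 + 1150×10.0 + 550×15.0 + 100×20.0 = 26150.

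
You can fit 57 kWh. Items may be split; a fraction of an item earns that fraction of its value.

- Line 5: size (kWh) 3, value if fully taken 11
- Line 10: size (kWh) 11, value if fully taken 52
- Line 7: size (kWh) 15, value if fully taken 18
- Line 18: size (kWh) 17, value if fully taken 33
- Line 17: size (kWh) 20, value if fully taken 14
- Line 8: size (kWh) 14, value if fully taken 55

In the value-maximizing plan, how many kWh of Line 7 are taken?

12

Best value per unit of size first: Line 10 52/11≈4.73, Line 8 55/14≈3.93, Line 5 11/3≈3.67, Line 18 33/17≈1.94, Line 7 18/15≈1.2, Line 17 14/20≈0.7.
All 11 kWh of Line 10 fit (value 52) ; 46 remain.
Line 8: take in full, 14 kWh for value 55 ; 32 left.
All 3 kWh of Line 5 fit (value 11) ; 29 remain.
Line 18: take in full, 17 kWh for value 33 ; 12 left.
Fill the last 12 kWh with part of Line 7: 12/15 of it earns 14.4.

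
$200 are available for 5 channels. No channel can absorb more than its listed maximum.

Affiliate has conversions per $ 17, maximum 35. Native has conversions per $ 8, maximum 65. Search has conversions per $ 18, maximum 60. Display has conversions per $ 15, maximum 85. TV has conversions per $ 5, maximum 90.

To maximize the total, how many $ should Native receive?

Rank by conversions per $: Search 18 > Affiliate 17 > Display 15 > Native 8 > TV 5.
Search: +60 to 60 (cap) — 140 left.
Give Affiliate 35 to hit its cap of 35 — 105 left.
Display: +85 to 85 (cap) — 20 left.
Only 20 left; Native takes them to reach 20.

20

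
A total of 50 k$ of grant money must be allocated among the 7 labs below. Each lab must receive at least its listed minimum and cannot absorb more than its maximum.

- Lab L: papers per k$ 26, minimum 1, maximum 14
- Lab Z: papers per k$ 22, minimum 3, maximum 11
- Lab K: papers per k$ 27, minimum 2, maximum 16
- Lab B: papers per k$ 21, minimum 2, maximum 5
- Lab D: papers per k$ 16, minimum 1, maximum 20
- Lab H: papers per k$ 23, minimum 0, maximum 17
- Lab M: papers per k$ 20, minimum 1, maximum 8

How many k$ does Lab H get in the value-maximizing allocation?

Meeting every minimum uses 1+3+2+2+1+0+1 = 10 k$, leaving 40.
Rank by papers per k$: Lab K 27 > Lab L 26 > Lab H 23 > Lab Z 22 > Lab B 21 > Lab M 20 > Lab D 16.
Lab K: +14 to 16 (cap) — 26 left.
Give Lab L 13 more to hit its cap of 14 — 13 left.
Lab H: +13 (room for 17) → 13. Pool exhausted.

13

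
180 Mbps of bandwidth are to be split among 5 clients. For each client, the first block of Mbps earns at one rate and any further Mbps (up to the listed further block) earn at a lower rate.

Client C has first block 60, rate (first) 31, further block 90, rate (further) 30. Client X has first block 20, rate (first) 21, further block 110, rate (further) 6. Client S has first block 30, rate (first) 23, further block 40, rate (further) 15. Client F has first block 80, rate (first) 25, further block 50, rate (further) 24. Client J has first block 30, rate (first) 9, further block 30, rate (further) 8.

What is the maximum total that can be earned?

Treat each block as its own option and order by rate: Client C/tier1 31 > Client C/tier2 30 > Client F/tier1 25 > Client F/tier2 24 > Client S/tier1 23 > Client X/tier1 21 > Client S/tier2 15 > Client J/tier1 9 > Client J/tier2 8 > Client X/tier2 6.
Client C tier1 at 31: fill all 60 → 120 left.
Fill Client C tier2 block (90 at 30) → 30 left.
Client F/tier1: +30 of 80 at 25; pool empty.
Total = 31×60 + 30×90 + 25×30 = 5310.

5310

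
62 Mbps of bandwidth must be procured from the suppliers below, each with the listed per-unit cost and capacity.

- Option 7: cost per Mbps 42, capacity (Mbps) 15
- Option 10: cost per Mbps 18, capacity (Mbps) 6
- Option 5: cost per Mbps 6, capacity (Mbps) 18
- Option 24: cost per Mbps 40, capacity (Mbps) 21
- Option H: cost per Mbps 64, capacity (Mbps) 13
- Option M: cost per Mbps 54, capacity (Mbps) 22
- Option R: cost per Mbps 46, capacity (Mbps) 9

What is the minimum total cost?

Use suppliers in increasing cost order.
Option 5 at 6: take all 18 Mbps ; 44 still needed.
Option 10 at 18: take all 6 Mbps ; 38 still needed.
Take 21 from Option 24 at 40 ; need 17 more.
Option 7 (42): use full 15 ; 2 Mbps to go.
Option R at 46: take 2 of its 9 ; requirement met.
Option M, Option H: unused.
Cost = 18×6 + 6×18 + 21×40 + 15×42 + 2×46 = 1778.

1778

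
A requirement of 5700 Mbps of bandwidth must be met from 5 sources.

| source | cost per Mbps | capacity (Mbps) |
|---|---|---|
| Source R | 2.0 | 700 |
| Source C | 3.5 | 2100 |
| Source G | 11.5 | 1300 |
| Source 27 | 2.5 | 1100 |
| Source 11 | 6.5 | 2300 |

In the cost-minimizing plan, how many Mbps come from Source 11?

Cheapest first:
Take 700 from Source R at 2.0 → need 5000 more.
Source 27 at 2.5: take all 1100 Mbps → 3900 still needed.
Source C at 3.5: take all 2100 Mbps → 1800 still needed.
Source 11 (6.5): take the remaining 1800 → done.
Source G: unused.

1800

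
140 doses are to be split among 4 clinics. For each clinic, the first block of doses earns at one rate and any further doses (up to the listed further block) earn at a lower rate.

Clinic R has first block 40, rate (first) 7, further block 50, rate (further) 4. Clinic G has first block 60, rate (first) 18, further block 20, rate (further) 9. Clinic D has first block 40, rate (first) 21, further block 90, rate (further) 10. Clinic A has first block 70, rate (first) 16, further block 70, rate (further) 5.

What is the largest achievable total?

Treat each block as its own option and order by rate: Clinic D/T1 21 > Clinic G/T1 18 > Clinic A/T1 16 > Clinic D/T2 10 > Clinic G/T2 9 > Clinic R/T1 7 > Clinic A/T2 5 > Clinic R/T2 4.
Clinic D/T1 (21): +40 — 100 left.
Clinic G/T1 (18): +60 — 40 left.
Clinic A T1 at 16: only 40 left, fill 40.
Total = 21×40 + 18×60 + 16×40 = 2560.

2560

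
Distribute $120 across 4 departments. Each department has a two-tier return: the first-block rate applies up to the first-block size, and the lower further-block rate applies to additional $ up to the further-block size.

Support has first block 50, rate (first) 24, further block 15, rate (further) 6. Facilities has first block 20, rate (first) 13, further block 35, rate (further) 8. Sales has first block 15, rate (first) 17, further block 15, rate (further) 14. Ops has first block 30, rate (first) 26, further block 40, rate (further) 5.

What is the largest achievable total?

Order all 8 blocks by rate: Ops/tier1 26 > Support/tier1 24 > Sales/tier1 17 > Sales/tier2 14 > Facilities/tier1 13 > Facilities/tier2 8 > Support/tier2 6 > Ops/tier2 5.
Ops/tier1 (26): +30 → 90 left.
Fill Support tier1 block (50 at 24) → 40 left.
Sales tier1 at 17: fill all 15 → 25 left.
Sales/tier2 (14): +15 → 10 left.
Facilities tier1 at 13: only 10 left, fill 10.
Total = 26×30 + 24×50 + 17×15 + 14×15 + 13×10 = 2575.

2575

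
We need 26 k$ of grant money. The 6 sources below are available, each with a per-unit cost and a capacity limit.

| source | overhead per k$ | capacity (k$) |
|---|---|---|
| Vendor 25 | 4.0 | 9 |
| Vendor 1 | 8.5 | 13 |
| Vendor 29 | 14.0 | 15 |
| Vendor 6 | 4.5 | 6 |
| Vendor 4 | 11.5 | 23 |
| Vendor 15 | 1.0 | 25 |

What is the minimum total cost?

29

Fill from the cheapest source first.
Vendor 15 (1.0): use full 25 → 1 k$ to go.
Take 1 from Vendor 25 at 4.0 to finish.
Vendor 6, Vendor 1, Vendor 4, Vendor 29: unused.
Cost = 25×1.0 + 1×4.0 = 29.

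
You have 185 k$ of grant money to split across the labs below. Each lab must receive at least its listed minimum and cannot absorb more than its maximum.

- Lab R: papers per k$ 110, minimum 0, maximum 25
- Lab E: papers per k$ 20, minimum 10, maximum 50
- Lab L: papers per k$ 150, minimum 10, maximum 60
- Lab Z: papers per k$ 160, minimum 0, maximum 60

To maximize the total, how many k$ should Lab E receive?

Meeting every minimum uses 0+10+10+0 = 20 k$, leaving 165.
Order the labs by papers per k$: Lab Z 160 > Lab L 150 > Lab R 110 > Lab E 20.
Lab Z takes 60 more to reach its cap of 60 ; 105 left.
Lab L: +50 to 60 (cap) ; 55 left.
Give Lab R 25 more to hit its cap of 25 ; 30 left.
Lab E has room for 40 more but only 30 remain, so it gets 40.

40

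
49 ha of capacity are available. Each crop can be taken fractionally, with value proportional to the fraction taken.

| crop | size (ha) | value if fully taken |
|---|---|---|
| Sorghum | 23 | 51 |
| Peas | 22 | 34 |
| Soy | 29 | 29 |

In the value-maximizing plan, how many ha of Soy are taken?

4

Sort by value density: Sorghum 51/23≈2.22, Peas 34/22≈1.55, Soy 29/29≈1.
Take all of Sorghum (23 ha, value 51) ; 26 ha left.
All 22 ha of Peas fit (value 34) ; 4 remain.
Only 4 ha remain; take 4/29 of Soy for value 29×4/29 = 4.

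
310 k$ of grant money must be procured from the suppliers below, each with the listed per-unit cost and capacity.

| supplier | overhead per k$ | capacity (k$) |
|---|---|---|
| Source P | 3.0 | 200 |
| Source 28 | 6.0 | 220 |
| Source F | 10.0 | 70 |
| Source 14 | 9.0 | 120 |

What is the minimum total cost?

Cheapest first:
Source P (3.0): use full 200 → 110 k$ to go.
Source 28 (6.0): take the remaining 110 → done.
Source 14, Source F: unused.
Cost = 200×3.0 + 110×6.0 = 1260.

1260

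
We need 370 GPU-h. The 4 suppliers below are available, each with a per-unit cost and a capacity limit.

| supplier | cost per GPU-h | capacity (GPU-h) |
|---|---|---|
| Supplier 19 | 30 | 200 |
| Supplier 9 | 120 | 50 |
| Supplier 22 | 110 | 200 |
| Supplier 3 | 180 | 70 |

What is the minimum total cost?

Fill from the cheapest supplier first.
Supplier 19 at 30: take all 200 GPU-h — 170 still needed.
Supplier 22 (110): take the remaining 170 — done.
Supplier 9, Supplier 3: unused.
Cost = 200×30 + 170×110 = 24700.

24700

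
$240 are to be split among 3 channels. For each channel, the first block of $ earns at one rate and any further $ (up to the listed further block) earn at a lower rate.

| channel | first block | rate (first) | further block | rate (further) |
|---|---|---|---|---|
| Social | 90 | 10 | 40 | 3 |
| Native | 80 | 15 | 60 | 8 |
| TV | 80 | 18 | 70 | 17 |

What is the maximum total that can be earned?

3930

Rank every tier by rate: TV/first 18 > TV/second 17 > Native/first 15 > Social/first 10 > Native/second 8 > Social/second 3.
TV/first (18): +80 → 160 left.
TV second at 17: fill all 70 → 90 left.
Native first at 15: fill all 80 → 10 left.
Social first at 10: only 10 left, fill 10.
Total = 18×80 + 17×70 + 15×80 + 10×10 = 3930.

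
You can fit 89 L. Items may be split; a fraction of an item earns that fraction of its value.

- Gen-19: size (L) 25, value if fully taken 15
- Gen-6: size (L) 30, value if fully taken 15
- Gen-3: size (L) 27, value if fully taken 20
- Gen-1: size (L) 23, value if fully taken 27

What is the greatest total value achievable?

69

Best value per unit of size first: Gen-1 27/23≈1.17, Gen-3 20/27≈0.741, Gen-19 15/25≈0.6, Gen-6 15/30≈0.5.
Take all of Gen-1 (23 L, value 27) ; 66 L left.
Gen-3: take in full, 27 L for value 20 ; 39 left.
Take all of Gen-19 (25 L, value 15) ; 14 L left.
Fill the last 14 L with part of Gen-6: 14/30 of it earns 7.
Total value = 69.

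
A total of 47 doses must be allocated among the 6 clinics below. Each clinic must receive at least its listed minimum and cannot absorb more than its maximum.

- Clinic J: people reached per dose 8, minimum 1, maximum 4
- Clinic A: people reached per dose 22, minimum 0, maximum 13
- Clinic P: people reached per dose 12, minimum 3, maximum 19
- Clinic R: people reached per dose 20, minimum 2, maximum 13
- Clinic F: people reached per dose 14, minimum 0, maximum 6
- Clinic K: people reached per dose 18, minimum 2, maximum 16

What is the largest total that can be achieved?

Meeting every minimum uses 1+0+3+2+0+2 = 8 doses, leaving 39.
Rank by people reached per dose: Clinic A 22 > Clinic R 20 > Clinic K 18 > Clinic F 14 > Clinic P 12 > Clinic J 8.
Clinic A takes 13 more to reach its cap of 13 → 26 left.
Clinic R: +11 to 13 (cap) → 15 left.
Clinic K takes 14 more to reach its cap of 16 → 1 left.
Clinic F: +1 (room for 6) → 1. Pool exhausted.
Total = 8×1 + 22×13 + 12×3 + 20×13 + 14×1 + 18×16 = 892.

892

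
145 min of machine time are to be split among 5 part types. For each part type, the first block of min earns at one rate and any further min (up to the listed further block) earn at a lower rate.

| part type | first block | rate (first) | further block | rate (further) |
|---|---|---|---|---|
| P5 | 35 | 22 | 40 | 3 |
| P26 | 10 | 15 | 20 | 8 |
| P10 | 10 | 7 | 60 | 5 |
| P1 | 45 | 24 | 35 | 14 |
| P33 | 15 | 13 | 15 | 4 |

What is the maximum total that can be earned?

2725

Order all 10 blocks by rate: P1/first 24 > P5/first 22 > P26/first 15 > P1/second 14 > P33/first 13 > P26/second 8 > P10/first 7 > P10/second 5 > P33/second 4 > P5/second 3.
Fill P1 first block (45 at 24) — 100 left.
P5 first at 22: fill all 35 — 65 left.
P26 first at 15: fill all 10 — 55 left.
P1 second at 14: fill all 35 — 20 left.
P33/first (13): +15 — 5 left.
5 remain; put them into P26 second at 8.
Total = 24×45 + 22×35 + 15×10 + 14×35 + 13×15 + 8×5 = 2725.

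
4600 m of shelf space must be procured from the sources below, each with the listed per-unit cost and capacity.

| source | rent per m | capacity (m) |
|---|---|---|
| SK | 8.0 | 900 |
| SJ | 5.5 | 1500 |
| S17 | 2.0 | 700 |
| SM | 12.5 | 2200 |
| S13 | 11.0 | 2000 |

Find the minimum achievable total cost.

Cheapest first:
S17 at 2.0: take all 700 m — 3900 still needed.
Take 1500 from SJ at 5.5 — need 2400 more.
Take 900 from SK at 8.0 — need 1500 more.
Take 1500 from S13 at 11.0 to finish.
SM: unused.
Cost = 700×2.0 + 1500×5.5 + 900×8.0 + 1500×11.0 = 33350.

33350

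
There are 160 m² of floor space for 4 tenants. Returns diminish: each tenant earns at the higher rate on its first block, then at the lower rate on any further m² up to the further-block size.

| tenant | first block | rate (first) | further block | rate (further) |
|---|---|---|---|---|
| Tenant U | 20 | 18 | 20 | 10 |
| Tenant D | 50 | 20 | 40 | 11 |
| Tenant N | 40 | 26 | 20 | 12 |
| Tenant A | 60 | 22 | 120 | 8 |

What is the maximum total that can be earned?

Rank every tier by rate: Tenant N/tier1 26 > Tenant A/tier1 22 > Tenant D/tier1 20 > Tenant U/tier1 18 > Tenant N/tier2 12 > Tenant D/tier2 11 > Tenant U/tier2 10 > Tenant A/tier2 8.
Tenant N tier1 at 26: fill all 40 ; 120 left.
Tenant A tier1 at 22: fill all 60 ; 60 left.
Tenant D/tier1 (20): +50 ; 10 left.
Tenant U/tier1: +10 of 20 at 18; pool empty.
Total = 26×40 + 22×60 + 20×50 + 18×10 = 3540.

3540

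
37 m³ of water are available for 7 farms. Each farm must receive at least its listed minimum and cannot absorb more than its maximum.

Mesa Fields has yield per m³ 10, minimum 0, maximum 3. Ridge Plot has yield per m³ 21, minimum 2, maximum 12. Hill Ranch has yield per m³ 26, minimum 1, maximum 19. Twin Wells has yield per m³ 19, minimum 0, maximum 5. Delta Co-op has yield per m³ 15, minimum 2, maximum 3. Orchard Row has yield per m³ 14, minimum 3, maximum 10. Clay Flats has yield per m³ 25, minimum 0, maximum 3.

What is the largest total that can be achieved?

Meeting every minimum uses 0+2+1+0+2+3+0 = 8 m³, leaving 29.
Highest yield per m³ first: Hill Ranch 26 > Clay Flats 25 > Ridge Plot 21 > Twin Wells 19 > Delta Co-op 15 > Orchard Row 14 > Mesa Fields 10.
Hill Ranch takes 18 more to reach its cap of 19 ; 11 left.
Clay Flats: +3 to 3 (cap) ; 8 left.
Ridge Plot has room for 10 more but only 8 remain, so it gets 10.
Total = 21×10 + 26×19 + 15×2 + 14×3 + 25×3 = 851.

851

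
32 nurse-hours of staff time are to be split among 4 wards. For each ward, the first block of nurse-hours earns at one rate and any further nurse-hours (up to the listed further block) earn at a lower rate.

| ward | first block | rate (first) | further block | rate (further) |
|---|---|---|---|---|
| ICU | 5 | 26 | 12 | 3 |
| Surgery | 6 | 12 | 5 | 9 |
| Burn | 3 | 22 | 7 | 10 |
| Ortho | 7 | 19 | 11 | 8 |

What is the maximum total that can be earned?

507

Treat each block as its own option and order by rate: ICU/first 26 > Burn/first 22 > Ortho/first 19 > Surgery/first 12 > Burn/second 10 > Surgery/second 9 > Ortho/second 8 > ICU/second 3.
ICU first at 26: fill all 5 ; 27 left.
Burn first at 22: fill all 3 ; 24 left.
Ortho/first (19): +7 ; 17 left.
Surgery first at 12: fill all 6 ; 11 left.
Fill Burn second block (7 at 10) ; 4 left.
Surgery/second: +4 of 5 at 9; pool empty.
Total = 26×5 + 22×3 + 19×7 + 12×6 + 10×7 + 9×4 = 507.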